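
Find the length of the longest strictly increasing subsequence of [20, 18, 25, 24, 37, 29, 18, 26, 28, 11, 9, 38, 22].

5

Let dp[i] be the longest increasing subsequence ending at position i. Then dp = [1, 1, 2, 2, 3, 3, 1, 3, 4, 1, 1, 5, 2].
The maximum is 5; one witness is 20, 25, 26, 28, 38 at positions 1,3,8,9,12.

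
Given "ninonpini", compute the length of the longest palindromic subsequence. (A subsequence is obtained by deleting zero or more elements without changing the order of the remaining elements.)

One longest palindromic subsequence is ninonin (positions 1,2,3,4,5,7,8); it reads the same forward and backward, and the interval DP gives dp[1][9] = 7.

7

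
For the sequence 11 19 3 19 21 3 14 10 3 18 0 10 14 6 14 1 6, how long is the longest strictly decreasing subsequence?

5

One longest decreasing subsequence is 19, 14, 10, 3, 0 (positions 2,7,8,9,11), of length 5; no longer one exists.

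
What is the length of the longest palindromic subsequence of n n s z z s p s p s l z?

One longest palindromic subsequence is zspspsz (positions 4,6,7,8,9,10,12); it reads the same forward and backward, and the interval DP gives dp[1][12] = 7.

7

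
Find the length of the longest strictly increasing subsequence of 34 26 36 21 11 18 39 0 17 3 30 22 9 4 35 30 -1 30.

4

Scanning left to right, the best length ending at each element is: 34→1, 26→1, 36→2, 21→1, 11→1, 18→2, 39→3, 0→1, 17→2, 3→2, 30→3, 22→3, 9→3, 4→3, 35→4, 30→4, -1→1, 30→4.
So the longest increasing subsequence has length 4, e.g. 11, 18, 30, 35.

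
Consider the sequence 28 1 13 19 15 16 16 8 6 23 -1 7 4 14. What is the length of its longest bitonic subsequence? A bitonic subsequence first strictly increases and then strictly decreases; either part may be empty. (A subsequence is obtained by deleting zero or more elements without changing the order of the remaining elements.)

Let inc[i] be the LIS ending at i and dec[i] the longest strictly decreasing subsequence starting at i. inc = [1, 1, 2, 3, 3, 4, 4, 2, 2, 5, 1, 3, 2, 4], dec = [6, 2, 4, 5, 4, 4, 4, 3, 2, 3, 1, 2, 1, 1].
max_i inc[i]+dec[i]−1 = 7, with one witness 1, 13, 19, 16, 8, 7, 4.

7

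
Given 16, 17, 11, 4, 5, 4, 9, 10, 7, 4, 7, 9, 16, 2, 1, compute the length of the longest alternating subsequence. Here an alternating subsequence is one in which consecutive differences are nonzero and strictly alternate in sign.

Track the best alternating length ending on an up-step vs a down-step at each position: up/down = 1/1, 2/1, 1/3, 1/3, 4/3, 1/5, 6/3, 6/3, 6/7, 1/7, 8/7, 8/7, 8/3, 1/9, 1/9.
The maximum over both is 9; one such subsequence is 16, 17, 4, 5, 4, 9, 4, 7, 2.

9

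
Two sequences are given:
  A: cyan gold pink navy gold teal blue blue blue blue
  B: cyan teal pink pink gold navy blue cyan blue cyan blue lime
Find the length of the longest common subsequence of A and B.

A longest common subsequence is cyan, gold, navy, blue, blue, blue (length 6); the LCS DP confirms no longer common subsequence exists.

6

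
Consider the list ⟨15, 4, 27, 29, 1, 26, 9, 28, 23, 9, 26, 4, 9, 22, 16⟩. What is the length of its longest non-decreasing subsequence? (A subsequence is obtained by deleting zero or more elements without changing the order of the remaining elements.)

Let dp[i] be the longest non-decreasing subsequence ending at position i. Then dp = [1, 1, 2, 3, 1, 2, 2, 3, 3, 3, 4, 2, 4, 5, 5].
The maximum is 5; one witness is 4, 9, 9, 9, 22 at positions 2,7,10,13,14.

5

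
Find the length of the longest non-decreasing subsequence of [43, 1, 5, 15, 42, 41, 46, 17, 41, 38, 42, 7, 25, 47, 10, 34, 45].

7

Let dp[i] be the longest non-decreasing subsequence ending at position i. Then dp = [1, 1, 2, 3, 4, 4, 5, 4, 5, 5, 6, 3, 5, 7, 4, 6, 7].
The maximum is 7; one witness is 1, 5, 15, 41, 41, 42, 47 at positions 2,3,4,6,9,11,14.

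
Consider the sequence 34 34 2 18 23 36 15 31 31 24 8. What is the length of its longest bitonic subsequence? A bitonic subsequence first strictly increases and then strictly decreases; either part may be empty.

One longest bitonic subsequence is 2, 18, 23, 36, 31, 24, 8 (positions 3,4,5,6,9,10,11): it rises to 36 then falls. Length 7 is optimal.

7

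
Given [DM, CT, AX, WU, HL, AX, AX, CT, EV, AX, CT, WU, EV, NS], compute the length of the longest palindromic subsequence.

Using dp[i][j] = 2 + dp[i+1][j−1] if the ends match, else max(dp[i+1][j], dp[i][j−1]):
dp[1][14] = 6. A witness is CT AX AX AX AX CT at positions 2,3,6,7,10,11.

6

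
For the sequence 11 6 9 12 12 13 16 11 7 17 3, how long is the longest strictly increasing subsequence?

6

One longest increasing subsequence is 6, 9, 12, 13, 16, 17 (positions 2,3,4,6,7,10), of length 6; no longer one exists.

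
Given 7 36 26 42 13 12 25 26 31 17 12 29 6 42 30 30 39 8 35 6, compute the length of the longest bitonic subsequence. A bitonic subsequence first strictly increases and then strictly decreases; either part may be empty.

One longest bitonic subsequence is 7, 13, 25, 26, 31, 17, 12, 8, 6 (positions 1,5,7,8,9,10,11,18,20): it rises to 31 then falls. Length 9 is optimal.

9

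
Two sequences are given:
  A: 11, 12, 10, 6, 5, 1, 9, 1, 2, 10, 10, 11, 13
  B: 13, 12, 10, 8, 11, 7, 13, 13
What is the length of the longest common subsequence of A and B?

Backtracking the LCS table gives one alignment: 12 (A2,B2) → 10 (A3,B3) → 11 (A12,B5) → 13 (A13,B8).
So the longest common subsequence has length 4.

4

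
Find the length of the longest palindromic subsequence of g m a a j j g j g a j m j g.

9

Using dp[i][j] = 2 + dp[i+1][j−1] if the ends match, else max(dp[i+1][j], dp[i][j−1]):
dp[1][14] = 9. A witness is gjjgjgjjg at positions 1,5,6,7,8,9,11,13,14.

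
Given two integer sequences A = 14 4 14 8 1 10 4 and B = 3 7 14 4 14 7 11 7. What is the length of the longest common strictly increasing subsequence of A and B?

2

A longest common strictly increasing subsequence is 4, 14 (length 2); it appears in order in both A and B, and no longer such subsequence exists.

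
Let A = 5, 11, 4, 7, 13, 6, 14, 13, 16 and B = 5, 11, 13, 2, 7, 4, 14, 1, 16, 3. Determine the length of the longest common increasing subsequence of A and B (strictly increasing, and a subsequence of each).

5

For each value that appears in both, track the longest common increasing run ending there.
The best achievable length is 5; one witness is 5, 11, 13, 14, 16 (A-positions 1,2,5,7,9, B-positions 1,2,3,7,9).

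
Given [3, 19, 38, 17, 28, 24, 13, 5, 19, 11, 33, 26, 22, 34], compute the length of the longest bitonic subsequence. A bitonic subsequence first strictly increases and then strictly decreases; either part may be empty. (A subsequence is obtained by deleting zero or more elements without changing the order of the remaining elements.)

Let inc[i] be the LIS ending at i and dec[i] the longest strictly decreasing subsequence starting at i. inc = [1, 2, 3, 2, 3, 3, 2, 2, 3, 3, 4, 4, 4, 5], dec = [1, 4, 5, 3, 4, 3, 2, 1, 2, 1, 3, 2, 1, 1].
max_i inc[i]+dec[i]−1 = 7, with one witness 3, 19, 38, 28, 24, 19, 11.

7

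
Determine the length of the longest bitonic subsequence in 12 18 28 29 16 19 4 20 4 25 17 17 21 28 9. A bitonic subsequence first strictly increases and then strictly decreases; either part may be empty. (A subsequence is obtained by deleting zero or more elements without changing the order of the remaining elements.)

7

Let inc[i] be the LIS ending at i and dec[i] the longest strictly decreasing subsequence starting at i. inc = [1, 2, 3, 4, 2, 3, 1, 4, 1, 5, 3, 3, 5, 6, 2], dec = [2, 3, 4, 4, 2, 3, 1, 3, 1, 3, 2, 2, 2, 2, 1].
max_i inc[i]+dec[i]−1 = 7, with one witness 12, 18, 28, 29, 25, 21, 9.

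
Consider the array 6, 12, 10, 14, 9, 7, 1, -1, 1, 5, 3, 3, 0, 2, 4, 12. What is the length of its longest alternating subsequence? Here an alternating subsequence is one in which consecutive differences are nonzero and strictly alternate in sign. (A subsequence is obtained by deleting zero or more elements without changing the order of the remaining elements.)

A longest alternating subsequence is 6, 12, 10, 14, -1, 1, 0, 2 (positions 1,2,3,4,8,9,13,14); its 7 consecutive differences strictly alternate in sign, and length 8 is optimal.

8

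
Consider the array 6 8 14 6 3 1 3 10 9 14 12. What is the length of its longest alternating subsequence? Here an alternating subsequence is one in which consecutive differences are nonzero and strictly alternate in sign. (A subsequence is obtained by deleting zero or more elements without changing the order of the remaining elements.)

A longest alternating subsequence is 6, 8, 6, 10, 9, 14, 12 (positions 1,2,4,8,9,10,11); its 6 consecutive differences strictly alternate in sign, and length 7 is optimal.

7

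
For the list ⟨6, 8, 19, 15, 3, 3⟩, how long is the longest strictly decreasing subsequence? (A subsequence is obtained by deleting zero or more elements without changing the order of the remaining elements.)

3

One longest decreasing subsequence is 19, 15, 3 (positions 3,4,5), of length 3; no longer one exists.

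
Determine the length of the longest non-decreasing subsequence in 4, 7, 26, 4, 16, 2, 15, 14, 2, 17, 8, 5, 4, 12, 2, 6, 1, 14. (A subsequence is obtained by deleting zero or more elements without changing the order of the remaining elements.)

5

Scanning left to right, the best length ending at each element is: 4→1, 7→2, 26→3, 4→2, 16→3, 2→1, 15→3, 14→3, 2→2, 17→4, 8→3, 5→3, 4→3, 12→4, 2→3, 6→4, 1→1, 14→5.
So the longest non-decreasing subsequence has length 5, e.g. 4, 7, 8, 12, 14.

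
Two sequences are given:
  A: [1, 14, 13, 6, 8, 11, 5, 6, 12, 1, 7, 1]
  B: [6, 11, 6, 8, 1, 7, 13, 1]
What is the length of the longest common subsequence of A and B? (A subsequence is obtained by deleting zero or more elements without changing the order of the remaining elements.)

6

Backtracking the LCS table gives one alignment: 6 (A4,B1) → 11 (A6,B2) → 6 (A8,B3) → 1 (A10,B5) → 7 (A11,B6) → 1 (A12,B8).
So the longest common subsequence has length 6.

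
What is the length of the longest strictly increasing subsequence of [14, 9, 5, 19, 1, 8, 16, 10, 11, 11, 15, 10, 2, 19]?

Scanning left to right, the best length ending at each element is: 14→1, 9→1, 5→1, 19→2, 1→1, 8→2, 16→3, 10→3, 11→4, 11→4, 15→5, 10→3, 2→2, 19→6.
So the longest increasing subsequence has length 6, e.g. 5, 8, 10, 11, 15, 19.

6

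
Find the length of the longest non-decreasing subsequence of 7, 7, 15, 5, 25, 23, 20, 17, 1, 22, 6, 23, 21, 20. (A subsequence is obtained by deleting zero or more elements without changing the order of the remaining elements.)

6

Scanning left to right, the best length ending at each element is: 7→1, 7→2, 15→3, 5→1, 25→4, 23→4, 20→4, 17→4, 1→1, 22→5, 6→2, 23→6, 21→5, 20→5.
So the longest non-decreasing subsequence has length 6, e.g. 7, 7, 15, 20, 22, 23.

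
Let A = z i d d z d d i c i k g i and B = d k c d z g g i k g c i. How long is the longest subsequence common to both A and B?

Backtracking the LCS table gives one alignment: d (A3,B1) → d (A4,B4) → z (A5,B5) → i (A10,B8) → k (A11,B9) → g (A12,B10) → i (A13,B12).
So the longest common subsequence has length 7.

7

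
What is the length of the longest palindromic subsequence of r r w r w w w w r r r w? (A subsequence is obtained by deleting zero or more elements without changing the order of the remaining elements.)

10

Using dp[i][j] = 2 + dp[i+1][j−1] if the ends match, else max(dp[i+1][j], dp[i][j−1]):
dp[1][12] = 10. A witness is rrrwwwwrrr at positions 1,2,4,5,6,7,8,9,10,11.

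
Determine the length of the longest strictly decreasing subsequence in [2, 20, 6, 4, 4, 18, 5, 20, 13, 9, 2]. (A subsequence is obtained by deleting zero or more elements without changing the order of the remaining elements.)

Let dp[i] be the longest decreasing subsequence ending at position i. Then dp = [1, 1, 2, 3, 3, 2, 3, 1, 3, 4, 5].
The maximum is 5; one witness is 20, 18, 13, 9, 2 at positions 2,6,9,10,11.

5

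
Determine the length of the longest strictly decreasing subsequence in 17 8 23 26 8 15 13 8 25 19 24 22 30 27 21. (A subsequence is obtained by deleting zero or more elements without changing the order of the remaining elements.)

5

One longest decreasing subsequence is 26, 25, 24, 22, 21 (positions 4,9,11,12,15), of length 5; no longer one exists.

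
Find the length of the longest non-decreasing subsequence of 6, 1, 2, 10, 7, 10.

4

Let dp[i] be the longest non-decreasing subsequence ending at position i. Then dp = [1, 1, 2, 3, 3, 4].
The maximum is 4; one witness is 1, 2, 10, 10 at positions 2,3,4,6.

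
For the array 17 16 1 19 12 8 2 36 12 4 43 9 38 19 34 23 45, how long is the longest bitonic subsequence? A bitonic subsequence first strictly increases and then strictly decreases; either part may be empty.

Let inc[i] be the LIS ending at i and dec[i] the longest strictly decreasing subsequence starting at i. inc = [1, 1, 1, 2, 2, 2, 2, 3, 3, 3, 4, 4, 5, 5, 6, 6, 7], dec = [5, 4, 1, 4, 3, 2, 1, 3, 2, 1, 4, 1, 3, 1, 2, 1, 1].
max_i inc[i]+dec[i]−1 = 7, with one witness 17, 19, 36, 43, 38, 34, 23.

7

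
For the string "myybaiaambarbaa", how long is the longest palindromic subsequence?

Using dp[i][j] = 2 + dp[i+1][j−1] if the ends match, else max(dp[i+1][j], dp[i][j−1]):
dp[1][15] = 7. A witness is aabrbaa at positions 5,7,10,12,13,14,15.

7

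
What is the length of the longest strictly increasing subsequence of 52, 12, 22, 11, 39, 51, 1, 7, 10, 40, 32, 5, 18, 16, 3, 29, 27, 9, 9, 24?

5

Let dp[i] be the longest increasing subsequence ending at position i. Then dp = [1, 1, 2, 1, 3, 4, 1, 2, 3, 4, 4, 2, 4, 4, 2, 5, 5, 3, 3, 5].
The maximum is 5; one witness is 1, 7, 10, 18, 29 at positions 7,8,9,13,16.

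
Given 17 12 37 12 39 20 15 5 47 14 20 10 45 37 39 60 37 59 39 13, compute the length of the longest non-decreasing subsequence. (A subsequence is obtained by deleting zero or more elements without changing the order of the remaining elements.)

7

One longest non-decreasing subsequence is 12, 12, 20, 20, 37, 39, 60 (positions 2,4,6,11,14,15,16), of length 7; no longer one exists.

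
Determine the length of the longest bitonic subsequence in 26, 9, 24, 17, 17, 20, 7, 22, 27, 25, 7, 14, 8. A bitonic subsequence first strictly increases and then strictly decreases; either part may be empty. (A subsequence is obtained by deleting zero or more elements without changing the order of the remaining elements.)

One longest bitonic subsequence is 9, 17, 20, 22, 27, 25, 14, 8 (positions 2,4,6,8,9,10,12,13): it rises to 27 then falls. Length 8 is optimal.

8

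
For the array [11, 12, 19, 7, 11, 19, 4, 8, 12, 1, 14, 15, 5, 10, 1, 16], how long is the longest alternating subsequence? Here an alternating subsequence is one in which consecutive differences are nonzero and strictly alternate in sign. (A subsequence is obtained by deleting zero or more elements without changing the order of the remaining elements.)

Track the best alternating length ending on an up-step vs a down-step at each position: up/down = 1/1, 2/1, 2/1, 1/3, 4/3, 4/1, 1/5, 6/5, 6/5, 1/7, 8/5, 8/5, 8/9, 10/9, 1/11, 12/5.
The maximum over both is 12; one such subsequence is 11, 12, 7, 11, 4, 8, 1, 14, 5, 10, 1, 16.

12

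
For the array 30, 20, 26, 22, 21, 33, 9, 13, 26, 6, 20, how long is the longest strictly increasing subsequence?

One longest increasing subsequence is 20, 26, 33 (positions 2,3,6), of length 3; no longer one exists.

3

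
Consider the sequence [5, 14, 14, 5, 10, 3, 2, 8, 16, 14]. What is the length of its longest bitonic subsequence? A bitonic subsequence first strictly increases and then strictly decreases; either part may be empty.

5

One longest bitonic subsequence is 5, 14, 10, 3, 2 (positions 1,2,5,6,7): it rises to 14 then falls. Length 5 is optimal.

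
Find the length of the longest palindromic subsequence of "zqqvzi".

4

One longest palindromic subsequence is zqqz (positions 1,2,3,5); it reads the same forward and backward, and the interval DP gives dp[1][6] = 4.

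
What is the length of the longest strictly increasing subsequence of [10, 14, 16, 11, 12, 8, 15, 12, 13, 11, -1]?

Scanning left to right, the best length ending at each element is: 10→1, 14→2, 16→3, 11→2, 12→3, 8→1, 15→4, 12→3, 13→4, 11→2, -1→1.
So the longest increasing subsequence has length 4, e.g. 10, 11, 12, 15.

4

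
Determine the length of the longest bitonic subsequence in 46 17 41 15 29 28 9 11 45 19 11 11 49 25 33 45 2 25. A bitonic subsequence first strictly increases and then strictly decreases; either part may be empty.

Let inc[i] be the LIS ending at i and dec[i] the longest strictly decreasing subsequence starting at i. inc = [1, 1, 2, 1, 2, 2, 1, 2, 3, 3, 2, 2, 4, 4, 5, 6, 1, 4], dec = [7, 4, 6, 3, 5, 4, 2, 2, 4, 3, 2, 2, 3, 2, 2, 2, 1, 1].
max_i inc[i]+dec[i]−1 = 7, with one witness 46, 41, 29, 28, 19, 11, 2.

7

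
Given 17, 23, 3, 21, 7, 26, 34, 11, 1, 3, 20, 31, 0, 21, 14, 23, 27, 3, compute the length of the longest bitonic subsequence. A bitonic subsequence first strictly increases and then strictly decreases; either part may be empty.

8

One longest bitonic subsequence is 17, 23, 26, 34, 31, 21, 14, 3 (positions 1,2,6,7,12,14,15,18): it rises to 34 then falls. Length 8 is optimal.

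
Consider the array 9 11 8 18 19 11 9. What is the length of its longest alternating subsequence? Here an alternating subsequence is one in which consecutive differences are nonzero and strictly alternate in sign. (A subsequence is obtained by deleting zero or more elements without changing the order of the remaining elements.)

Track the best alternating length ending on an up-step vs a down-step at each position: up/down = 1/1, 2/1, 1/3, 4/1, 4/1, 4/5, 4/5.
The maximum over both is 5; one such subsequence is 9, 11, 8, 18, 11.

5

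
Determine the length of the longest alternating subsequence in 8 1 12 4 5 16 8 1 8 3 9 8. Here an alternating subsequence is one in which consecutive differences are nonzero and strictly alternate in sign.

Track the best alternating length ending on an up-step vs a down-step at each position: up/down = 1/1, 1/2, 3/1, 3/4, 5/4, 5/1, 5/6, 1/6, 7/6, 7/8, 9/6, 9/10.
The maximum over both is 10; one such subsequence is 8, 1, 12, 4, 5, 1, 8, 3, 9, 8.

10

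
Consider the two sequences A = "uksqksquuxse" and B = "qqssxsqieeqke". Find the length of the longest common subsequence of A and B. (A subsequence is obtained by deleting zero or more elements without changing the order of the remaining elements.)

Backtracking the LCS table gives one alignment: s (A3,B3) → s (A6,B4) → x (A10,B5) → s (A11,B6) → e (A12,B13).
So the longest common subsequence has length 5.

5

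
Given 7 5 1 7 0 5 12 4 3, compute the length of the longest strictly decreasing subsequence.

Let dp[i] be the longest decreasing subsequence ending at position i. Then dp = [1, 2, 3, 1, 4, 2, 1, 3, 4].
The maximum is 4; one witness is 7, 5, 1, 0 at positions 1,2,3,5.

4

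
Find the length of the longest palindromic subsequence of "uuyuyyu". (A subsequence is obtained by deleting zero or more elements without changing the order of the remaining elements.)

Using dp[i][j] = 2 + dp[i+1][j−1] if the ends match, else max(dp[i+1][j], dp[i][j−1]):
dp[1][7] = 5. A witness is uyyyu at positions 1,3,5,6,7.

5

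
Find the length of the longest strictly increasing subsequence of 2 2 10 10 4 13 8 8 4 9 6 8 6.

4

Let dp[i] be the longest increasing subsequence ending at position i. Then dp = [1, 1, 2, 2, 2, 3, 3, 3, 2, 4, 3, 4, 3].
The maximum is 4; one witness is 2, 4, 8, 9 at positions 1,5,7,10.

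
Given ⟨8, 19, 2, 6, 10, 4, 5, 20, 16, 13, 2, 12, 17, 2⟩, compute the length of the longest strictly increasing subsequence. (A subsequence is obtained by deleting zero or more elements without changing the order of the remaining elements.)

Let dp[i] be the longest increasing subsequence ending at position i. Then dp = [1, 2, 1, 2, 3, 2, 3, 4, 4, 4, 1, 4, 5, 1].
The maximum is 5; one witness is 2, 6, 10, 16, 17 at positions 3,4,5,9,13.

5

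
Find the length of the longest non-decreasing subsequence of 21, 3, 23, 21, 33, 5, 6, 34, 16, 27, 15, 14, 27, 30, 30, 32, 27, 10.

Scanning left to right, the best length ending at each element is: 21→1, 3→1, 23→2, 21→2, 33→3, 5→2, 6→3, 34→4, 16→4, 27→5, 15→4, 14→4, 27→6, 30→7, 30→8, 32→9, 27→7, 10→4.
So the longest non-decreasing subsequence has length 9, e.g. 3, 5, 6, 16, 27, 27, 30, 30, 32.

9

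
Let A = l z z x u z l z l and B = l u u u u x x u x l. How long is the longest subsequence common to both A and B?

4

A longest common subsequence is lxul (length 4); the LCS DP confirms no longer common subsequence exists.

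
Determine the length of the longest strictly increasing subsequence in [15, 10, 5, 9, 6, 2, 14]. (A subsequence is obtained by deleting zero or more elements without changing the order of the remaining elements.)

Let dp[i] be the longest increasing subsequence ending at position i. Then dp = [1, 1, 1, 2, 2, 1, 3].
The maximum is 3; one witness is 5, 9, 14 at positions 3,4,7.

3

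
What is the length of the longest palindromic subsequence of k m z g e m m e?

4

One longest palindromic subsequence is emme (positions 5,6,7,8); it reads the same forward and backward, and the interval DP gives dp[1][8] = 4.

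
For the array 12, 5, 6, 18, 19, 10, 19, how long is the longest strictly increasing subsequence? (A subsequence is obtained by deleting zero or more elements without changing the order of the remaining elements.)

4

Scanning left to right, the best length ending at each element is: 12→1, 5→1, 6→2, 18→3, 19→4, 10→3, 19→4.
So the longest increasing subsequence has length 4, e.g. 5, 6, 18, 19.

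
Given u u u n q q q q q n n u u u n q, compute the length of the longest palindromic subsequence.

13

One longest palindromic subsequence is uuunqqqqqnuuu (positions 1,2,3,4,5,6,7,8,9,11,12,13,14); it reads the same forward and backward, and the interval DP gives dp[1][16] = 13.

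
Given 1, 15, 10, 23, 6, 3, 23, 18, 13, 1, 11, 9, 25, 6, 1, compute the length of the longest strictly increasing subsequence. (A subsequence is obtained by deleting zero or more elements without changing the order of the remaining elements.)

Scanning left to right, the best length ending at each element is: 1→1, 15→2, 10→2, 23→3, 6→2, 3→2, 23→3, 18→3, 13→3, 1→1, 11→3, 9→3, 25→4, 6→3, 1→1.
So the longest increasing subsequence has length 4, e.g. 1, 15, 23, 25.

4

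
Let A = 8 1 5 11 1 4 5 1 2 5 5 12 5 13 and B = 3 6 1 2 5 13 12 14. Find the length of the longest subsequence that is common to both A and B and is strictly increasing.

A longest common strictly increasing subsequence is 1, 2, 5, 13 (length 4); it appears in order in both A and B, and no longer such subsequence exists.

4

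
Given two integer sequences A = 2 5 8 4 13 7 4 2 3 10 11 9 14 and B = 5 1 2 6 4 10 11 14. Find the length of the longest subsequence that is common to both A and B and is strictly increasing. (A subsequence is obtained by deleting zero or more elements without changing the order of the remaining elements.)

5

For each value that appears in both, track the longest common increasing run ending there.
The best achievable length is 5; one witness is 2, 4, 10, 11, 14 (A-positions 1,4,10,11,13, B-positions 3,5,6,7,8).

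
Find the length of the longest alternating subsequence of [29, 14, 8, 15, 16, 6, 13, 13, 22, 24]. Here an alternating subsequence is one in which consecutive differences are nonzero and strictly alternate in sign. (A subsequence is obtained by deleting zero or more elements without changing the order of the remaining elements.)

A longest alternating subsequence is 29, 14, 15, 6, 13 (positions 1,2,4,6,7); its 4 consecutive differences strictly alternate in sign, and length 5 is optimal.

5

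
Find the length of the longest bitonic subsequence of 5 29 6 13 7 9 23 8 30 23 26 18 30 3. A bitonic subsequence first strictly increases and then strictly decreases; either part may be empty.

Let inc[i] be the LIS ending at i and dec[i] the longest strictly decreasing subsequence starting at i. inc = [1, 2, 2, 3, 3, 4, 5, 4, 6, 5, 6, 5, 7, 1], dec = [2, 5, 2, 4, 2, 3, 3, 2, 4, 3, 3, 2, 2, 1].
max_i inc[i]+dec[i]−1 = 9, with one witness 5, 6, 7, 9, 23, 30, 26, 18, 3.

9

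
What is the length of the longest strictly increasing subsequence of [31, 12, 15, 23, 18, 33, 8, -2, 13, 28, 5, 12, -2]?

4

Let dp[i] be the longest increasing subsequence ending at position i. Then dp = [1, 1, 2, 3, 3, 4, 1, 1, 2, 4, 2, 3, 1].
The maximum is 4; one witness is 12, 15, 23, 33 at positions 2,3,4,6.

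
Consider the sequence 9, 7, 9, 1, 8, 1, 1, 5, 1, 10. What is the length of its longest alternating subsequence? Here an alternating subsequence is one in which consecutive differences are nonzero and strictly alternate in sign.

Track the best alternating length ending on an up-step vs a down-step at each position: up/down = 1/1, 1/2, 3/1, 1/4, 5/4, 1/6, 1/6, 7/6, 1/8, 9/1.
The maximum over both is 9; one such subsequence is 9, 7, 9, 1, 8, 1, 5, 1, 10.

9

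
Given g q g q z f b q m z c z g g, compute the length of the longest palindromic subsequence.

Using dp[i][j] = 2 + dp[i+1][j−1] if the ends match, else max(dp[i+1][j], dp[i][j−1]):
dp[1][14] = 7. A witness is ggzczgg at positions 1,3,5,11,12,13,14.

7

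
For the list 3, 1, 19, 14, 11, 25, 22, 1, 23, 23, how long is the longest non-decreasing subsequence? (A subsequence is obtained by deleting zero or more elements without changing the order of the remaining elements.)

Scanning left to right, the best length ending at each element is: 3→1, 1→1, 19→2, 14→2, 11→2, 25→3, 22→3, 1→2, 23→4, 23→5.
So the longest non-decreasing subsequence has length 5, e.g. 3, 19, 22, 23, 23.

5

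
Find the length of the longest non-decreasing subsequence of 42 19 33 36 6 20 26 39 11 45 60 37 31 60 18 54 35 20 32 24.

7

Scanning left to right, the best length ending at each element is: 42→1, 19→1, 33→2, 36→3, 6→1, 20→2, 26→3, 39→4, 11→2, 45→5, 60→6, 37→4, 31→4, 60→7, 18→3, 54→6, 35→5, 20→4, 32→5, 24→5.
So the longest non-decreasing subsequence has length 7, e.g. 19, 33, 36, 39, 45, 60, 60.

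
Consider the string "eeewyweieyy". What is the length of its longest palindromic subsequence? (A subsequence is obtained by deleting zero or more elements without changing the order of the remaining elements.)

7

Using dp[i][j] = 2 + dp[i+1][j−1] if the ends match, else max(dp[i+1][j], dp[i][j−1]):
dp[1][11] = 7. A witness is eewywee at positions 2,3,4,5,6,7,9.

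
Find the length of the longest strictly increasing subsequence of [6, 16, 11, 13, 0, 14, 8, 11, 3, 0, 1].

Scanning left to right, the best length ending at each element is: 6→1, 16→2, 11→2, 13→3, 0→1, 14→4, 8→2, 11→3, 3→2, 0→1, 1→2.
So the longest increasing subsequence has length 4, e.g. 6, 11, 13, 14.

4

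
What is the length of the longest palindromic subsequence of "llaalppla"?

6

Using dp[i][j] = 2 + dp[i+1][j−1] if the ends match, else max(dp[i+1][j], dp[i][j−1]):
dp[1][9] = 6. A witness is alppla at positions 3,5,6,7,8,9.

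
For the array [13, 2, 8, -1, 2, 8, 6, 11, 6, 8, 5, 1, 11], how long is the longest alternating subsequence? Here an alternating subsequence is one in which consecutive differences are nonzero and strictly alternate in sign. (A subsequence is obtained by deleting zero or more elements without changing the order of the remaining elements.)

11

A longest alternating subsequence is 13, 2, 8, -1, 8, 6, 11, 6, 8, 5, 11 (positions 1,2,3,4,6,7,8,9,10,11,13); its 10 consecutive differences strictly alternate in sign, and length 11 is optimal.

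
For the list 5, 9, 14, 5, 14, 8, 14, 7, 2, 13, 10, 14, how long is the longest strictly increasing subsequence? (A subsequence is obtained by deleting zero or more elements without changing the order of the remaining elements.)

4

Let dp[i] be the longest increasing subsequence ending at position i. Then dp = [1, 2, 3, 1, 3, 2, 3, 2, 1, 3, 3, 4].
The maximum is 4; one witness is 5, 9, 13, 14 at positions 1,2,10,12.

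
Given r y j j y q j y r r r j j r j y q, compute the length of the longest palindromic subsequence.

11

Using dp[i][j] = 2 + dp[i+1][j−1] if the ends match, else max(dp[i+1][j], dp[i][j−1]):
dp[1][17] = 11. A witness is yjjjrrrjjjy at positions 2,3,4,7,9,10,11,12,13,15,16.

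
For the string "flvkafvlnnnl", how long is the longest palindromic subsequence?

One longest palindromic subsequence is lnnnl (positions 2,9,10,11,12); it reads the same forward and backward, and the interval DP gives dp[1][12] = 5.

5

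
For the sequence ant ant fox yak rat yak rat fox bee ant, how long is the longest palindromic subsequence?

7

One longest palindromic subsequence is ant fox rat yak rat fox ant (positions 1,3,5,6,7,8,10); it reads the same forward and backward, and the interval DP gives dp[1][10] = 7.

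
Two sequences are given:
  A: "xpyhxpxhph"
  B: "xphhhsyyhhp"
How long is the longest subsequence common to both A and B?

Backtracking the LCS table gives one alignment: x (A1,B1) → p (A2,B2) → y (A3,B8) → h (A4,B9) → h (A8,B10) → p (A9,B11).
So the longest common subsequence has length 6.

6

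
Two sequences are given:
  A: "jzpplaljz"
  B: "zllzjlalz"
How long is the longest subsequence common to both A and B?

5

Backtracking the LCS table gives one alignment: j (A1,B5) → l (A5,B6) → a (A6,B7) → l (A7,B8) → z (A9,B9).
So the longest common subsequence has length 5.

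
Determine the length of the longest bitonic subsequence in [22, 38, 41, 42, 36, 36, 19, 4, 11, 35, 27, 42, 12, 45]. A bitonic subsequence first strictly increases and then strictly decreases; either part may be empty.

8

Let inc[i] be the LIS ending at i and dec[i] the longest strictly decreasing subsequence starting at i. inc = [1, 2, 3, 4, 2, 2, 1, 1, 2, 3, 3, 4, 3, 5], dec = [3, 5, 5, 5, 4, 4, 2, 1, 1, 3, 2, 2, 1, 1].
max_i inc[i]+dec[i]−1 = 8, with one witness 22, 38, 41, 42, 36, 35, 27, 12.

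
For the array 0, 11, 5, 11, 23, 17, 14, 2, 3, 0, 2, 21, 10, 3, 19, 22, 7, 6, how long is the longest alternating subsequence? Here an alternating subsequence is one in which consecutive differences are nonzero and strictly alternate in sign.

11

Track the best alternating length ending on an up-step vs a down-step at each position: up/down = 1/1, 2/1, 2/3, 4/1, 4/1, 4/5, 4/5, 2/5, 6/5, 1/7, 8/7, 8/5, 8/9, 8/9, 10/9, 10/5, 10/11, 10/11.
The maximum over both is 11; one such subsequence is 0, 11, 5, 11, 2, 3, 0, 21, 10, 19, 7.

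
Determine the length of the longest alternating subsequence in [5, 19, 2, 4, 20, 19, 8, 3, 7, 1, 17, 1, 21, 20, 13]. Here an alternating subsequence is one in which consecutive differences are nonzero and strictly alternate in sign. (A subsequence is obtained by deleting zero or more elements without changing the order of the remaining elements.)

A longest alternating subsequence is 5, 19, 2, 4, 3, 7, 1, 17, 1, 21, 20 (positions 1,2,3,4,8,9,10,11,12,13,14); its 10 consecutive differences strictly alternate in sign, and length 11 is optimal.

11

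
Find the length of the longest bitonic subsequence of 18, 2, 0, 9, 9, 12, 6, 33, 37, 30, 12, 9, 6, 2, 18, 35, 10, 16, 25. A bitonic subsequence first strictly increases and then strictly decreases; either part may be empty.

Let inc[i] be the LIS ending at i and dec[i] the longest strictly decreasing subsequence starting at i. inc = [1, 1, 1, 2, 2, 3, 2, 4, 5, 4, 3, 3, 2, 2, 4, 5, 4, 5, 6], dec = [5, 2, 1, 3, 3, 4, 2, 6, 6, 5, 4, 3, 2, 1, 2, 2, 1, 1, 1].
max_i inc[i]+dec[i]−1 = 10, with one witness 2, 9, 12, 33, 37, 30, 12, 9, 6, 2.

10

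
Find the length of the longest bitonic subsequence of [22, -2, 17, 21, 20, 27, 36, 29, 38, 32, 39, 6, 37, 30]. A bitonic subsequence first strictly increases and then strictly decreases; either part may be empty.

Let inc[i] be the LIS ending at i and dec[i] the longest strictly decreasing subsequence starting at i. inc = [1, 1, 2, 3, 3, 4, 5, 5, 6, 6, 7, 2, 7, 6], dec = [4, 1, 2, 3, 2, 2, 3, 2, 3, 2, 3, 1, 2, 1].
max_i inc[i]+dec[i]−1 = 9, with one witness -2, 17, 21, 27, 36, 38, 39, 37, 30.

9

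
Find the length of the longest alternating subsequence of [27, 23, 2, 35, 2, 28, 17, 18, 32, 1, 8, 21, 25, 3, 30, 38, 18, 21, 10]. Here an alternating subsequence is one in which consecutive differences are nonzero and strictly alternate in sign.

Track the best alternating length ending on an up-step vs a down-step at each position: up/down = 1/1, 1/2, 1/2, 3/1, 1/4, 5/4, 5/6, 7/6, 7/4, 1/8, 9/8, 9/8, 9/8, 9/10, 11/8, 11/1, 11/12, 13/12, 11/14.
The maximum over both is 14; one such subsequence is 27, 23, 35, 2, 28, 17, 18, 1, 8, 3, 30, 18, 21, 10.

14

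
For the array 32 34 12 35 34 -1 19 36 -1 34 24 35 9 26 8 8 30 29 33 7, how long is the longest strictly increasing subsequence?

6

One longest increasing subsequence is 12, 19, 24, 26, 30, 33 (positions 3,7,11,14,17,19), of length 6; no longer one exists.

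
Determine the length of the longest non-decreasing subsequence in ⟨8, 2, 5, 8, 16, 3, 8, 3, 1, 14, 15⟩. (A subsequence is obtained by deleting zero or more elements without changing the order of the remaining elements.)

6

Scanning left to right, the best length ending at each element is: 8→1, 2→1, 5→2, 8→3, 16→4, 3→2, 8→4, 3→3, 1→1, 14→5, 15→6.
So the longest non-decreasing subsequence has length 6, e.g. 2, 5, 8, 8, 14, 15.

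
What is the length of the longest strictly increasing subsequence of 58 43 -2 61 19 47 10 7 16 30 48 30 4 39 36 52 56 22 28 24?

7

Scanning left to right, the best length ending at each element is: 58→1, 43→1, -2→1, 61→2, 19→2, 47→3, 10→2, 7→2, 16→3, 30→4, 48→5, 30→4, 4→2, 39→5, 36→5, 52→6, 56→7, 22→4, 28→5, 24→5.
So the longest increasing subsequence has length 7, e.g. -2, 10, 16, 30, 48, 52, 56.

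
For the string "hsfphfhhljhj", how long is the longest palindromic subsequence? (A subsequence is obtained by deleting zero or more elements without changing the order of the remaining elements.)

One longest palindromic subsequence is hhhhh (positions 1,5,7,8,11); it reads the same forward and backward, and the interval DP gives dp[1][12] = 5.

5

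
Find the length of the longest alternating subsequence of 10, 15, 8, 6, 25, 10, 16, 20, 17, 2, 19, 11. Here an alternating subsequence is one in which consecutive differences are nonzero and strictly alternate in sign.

9

Track the best alternating length ending on an up-step vs a down-step at each position: up/down = 1/1, 2/1, 1/3, 1/3, 4/1, 4/5, 6/5, 6/5, 6/7, 1/7, 8/7, 8/9.
The maximum over both is 9; one such subsequence is 10, 15, 8, 25, 10, 20, 17, 19, 11.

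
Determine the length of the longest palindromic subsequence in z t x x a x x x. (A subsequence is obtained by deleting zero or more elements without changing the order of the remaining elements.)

5

One longest palindromic subsequence is xxxxx (positions 3,4,6,7,8); it reads the same forward and backward, and the interval DP gives dp[1][8] = 5.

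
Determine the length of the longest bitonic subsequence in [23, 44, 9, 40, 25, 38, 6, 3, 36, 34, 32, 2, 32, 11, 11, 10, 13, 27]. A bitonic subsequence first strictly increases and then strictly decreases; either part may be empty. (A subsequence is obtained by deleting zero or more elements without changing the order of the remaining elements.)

9

One longest bitonic subsequence is 23, 44, 40, 38, 36, 34, 32, 11, 10 (positions 1,2,4,6,9,10,13,15,16): it rises to 44 then falls. Length 9 is optimal.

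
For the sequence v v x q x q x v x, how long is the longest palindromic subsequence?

7

Using dp[i][j] = 2 + dp[i+1][j−1] if the ends match, else max(dp[i+1][j], dp[i][j−1]):
dp[1][9] = 7. A witness is vxqxqxv at positions 2,3,4,5,6,7,8.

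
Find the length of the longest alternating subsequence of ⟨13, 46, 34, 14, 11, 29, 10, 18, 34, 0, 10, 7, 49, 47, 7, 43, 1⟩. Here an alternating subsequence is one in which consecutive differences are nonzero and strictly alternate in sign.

13

A longest alternating subsequence is 13, 46, 14, 29, 10, 18, 0, 10, 7, 49, 7, 43, 1 (positions 1,2,4,6,7,8,10,11,12,13,15,16,17); its 12 consecutive differences strictly alternate in sign, and length 13 is optimal.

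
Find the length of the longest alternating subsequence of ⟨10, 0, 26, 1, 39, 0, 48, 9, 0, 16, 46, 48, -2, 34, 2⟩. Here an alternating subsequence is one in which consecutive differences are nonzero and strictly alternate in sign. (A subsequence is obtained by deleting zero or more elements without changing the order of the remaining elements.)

12

Track the best alternating length ending on an up-step vs a down-step at each position: up/down = 1/1, 1/2, 3/1, 3/4, 5/1, 1/6, 7/1, 7/8, 1/8, 9/8, 9/8, 9/1, 1/10, 11/10, 11/12.
The maximum over both is 12; one such subsequence is 10, 0, 26, 1, 39, 0, 48, 9, 16, -2, 34, 2.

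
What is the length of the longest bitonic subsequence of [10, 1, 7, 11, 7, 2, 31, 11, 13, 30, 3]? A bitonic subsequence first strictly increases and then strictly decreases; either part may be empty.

6

Let inc[i] be the LIS ending at i and dec[i] the longest strictly decreasing subsequence starting at i. inc = [1, 1, 2, 3, 2, 2, 4, 3, 4, 5, 3], dec = [3, 1, 2, 3, 2, 1, 3, 2, 2, 2, 1].
max_i inc[i]+dec[i]−1 = 6, with one witness 1, 7, 11, 31, 30, 3.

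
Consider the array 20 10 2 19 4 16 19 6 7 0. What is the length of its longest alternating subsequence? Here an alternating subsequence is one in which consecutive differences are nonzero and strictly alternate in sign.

Track the best alternating length ending on an up-step vs a down-step at each position: up/down = 1/1, 1/2, 1/2, 3/2, 3/4, 5/4, 5/2, 5/6, 7/6, 1/8.
The maximum over both is 8; one such subsequence is 20, 10, 19, 4, 16, 6, 7, 0.

8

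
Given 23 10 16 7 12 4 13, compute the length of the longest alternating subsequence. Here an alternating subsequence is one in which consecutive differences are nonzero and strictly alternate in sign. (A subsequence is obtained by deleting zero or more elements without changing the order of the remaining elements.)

7

A longest alternating subsequence is 23, 10, 16, 7, 12, 4, 13 (positions 1,2,3,4,5,6,7); its 6 consecutive differences strictly alternate in sign, and length 7 is optimal.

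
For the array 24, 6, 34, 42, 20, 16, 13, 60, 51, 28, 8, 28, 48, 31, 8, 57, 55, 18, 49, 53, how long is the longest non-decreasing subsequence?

7

One longest non-decreasing subsequence is 6, 20, 28, 28, 48, 49, 53 (positions 2,5,10,12,13,19,20), of length 7; no longer one exists.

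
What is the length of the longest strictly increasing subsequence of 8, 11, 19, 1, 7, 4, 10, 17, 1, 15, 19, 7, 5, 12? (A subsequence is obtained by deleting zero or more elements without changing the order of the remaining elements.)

5

Scanning left to right, the best length ending at each element is: 8→1, 11→2, 19→3, 1→1, 7→2, 4→2, 10→3, 17→4, 1→1, 15→4, 19→5, 7→3, 5→3, 12→4.
So the longest increasing subsequence has length 5, e.g. 1, 7, 10, 17, 19.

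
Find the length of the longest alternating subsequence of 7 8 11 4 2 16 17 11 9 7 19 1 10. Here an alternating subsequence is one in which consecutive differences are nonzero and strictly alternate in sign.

8

Track the best alternating length ending on an up-step vs a down-step at each position: up/down = 1/1, 2/1, 2/1, 1/3, 1/3, 4/1, 4/1, 4/5, 4/5, 4/5, 6/1, 1/7, 8/7.
The maximum over both is 8; one such subsequence is 7, 8, 4, 16, 11, 19, 1, 10.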